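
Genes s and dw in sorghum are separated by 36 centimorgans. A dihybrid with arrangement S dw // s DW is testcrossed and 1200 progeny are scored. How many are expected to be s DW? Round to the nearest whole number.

A map distance of 36 centimorgans corresponds to a recombination frequency of 0.360.
The F1 is S dw / s DW, so s DW is a parental gamete class with expected frequency (1 − r)/2 = 0.640/2 = 0.3200.
Expected number = 0.3200 × 1200 = 384.00 ≈ 384.

384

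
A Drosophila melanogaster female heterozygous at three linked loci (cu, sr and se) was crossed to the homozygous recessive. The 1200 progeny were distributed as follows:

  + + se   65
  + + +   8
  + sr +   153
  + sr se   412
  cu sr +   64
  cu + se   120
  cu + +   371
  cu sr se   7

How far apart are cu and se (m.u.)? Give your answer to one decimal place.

The two most frequent reciprocal classes, + sr se and cu + +, are the parental types, so the F1 was + sr se / cu + +.
The two rarest classes, cu sr se and + + +, are the double crossovers. Comparing them with the parentals, only the cu allele has switched, so cu is the middle locus and the order is se – cu – sr.
Crossovers in the se–cu interval produce the single-crossover classes + sr + and cu + se (153 + 120 = 273) plus the double crossovers (15).
RF(se–cu) = (273 + 15) / 1200 = 288/1200 = 0.2400 → 24.0 m.u.

24.0 m.u.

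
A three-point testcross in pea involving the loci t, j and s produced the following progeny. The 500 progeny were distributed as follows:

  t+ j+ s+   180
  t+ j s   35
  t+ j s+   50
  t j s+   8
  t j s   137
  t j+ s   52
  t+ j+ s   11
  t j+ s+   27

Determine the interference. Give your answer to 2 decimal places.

0.03

The two most frequent reciprocal classes, t j s and t+ j+ s+, are the parental types, so the F1 was t j s / t+ j+ s+.
The two rarest classes, t j s+ and t+ j+ s, are the double crossovers. Comparing them with the parentals, only the s allele has switched, so s is the middle locus and the order is j – s – t.
j–s: (102 + 19)/500 = 0.2420; s–t: (62 + 19)/500 = 0.1620.
Expected DCO frequency = 0.2420 × 0.1620 ≈ 0.03920; observed = 19/500 ≈ 0.03800.
Coefficient of coincidence = 0.03800/0.03920 ≈ 0.97; interference = 1 − 0.97 = 0.03.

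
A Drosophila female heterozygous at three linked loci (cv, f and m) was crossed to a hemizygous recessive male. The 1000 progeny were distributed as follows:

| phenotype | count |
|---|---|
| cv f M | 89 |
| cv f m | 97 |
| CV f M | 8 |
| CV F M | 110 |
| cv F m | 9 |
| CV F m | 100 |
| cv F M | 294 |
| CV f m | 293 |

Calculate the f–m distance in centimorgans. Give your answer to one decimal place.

20.6 centimorgans

The two most frequent reciprocal classes, CV f m and cv F M, are the parental types, so the F1 was CV f m / cv F M.
The two rarest classes, CV f M and cv F m, are the double crossovers. Comparing them with the parentals, only the m allele has switched, so m is the middle locus and the order is cv – m – f.
Crossovers in the m–f interval produce the single-crossover classes CV F m and cv f M (100 + 89 = 189) plus the double crossovers (17).
RF(m–f) = (189 + 17) / 1000 = 206/1000 = 0.2060 → 20.6 centimorgans.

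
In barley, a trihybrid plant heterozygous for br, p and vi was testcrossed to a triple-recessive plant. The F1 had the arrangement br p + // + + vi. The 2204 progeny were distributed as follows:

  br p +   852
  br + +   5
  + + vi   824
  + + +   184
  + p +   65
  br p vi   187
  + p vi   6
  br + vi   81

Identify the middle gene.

p

The two rarest classes, br + + and + p vi, are the double crossovers. Comparing them with the parentals, only the p allele has switched, so p is the middle locus and the order is vi – p – br.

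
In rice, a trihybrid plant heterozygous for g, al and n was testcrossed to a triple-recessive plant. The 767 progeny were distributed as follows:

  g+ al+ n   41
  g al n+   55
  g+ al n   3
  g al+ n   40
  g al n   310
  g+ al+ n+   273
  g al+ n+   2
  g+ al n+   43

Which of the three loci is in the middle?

g

The two most frequent reciprocal classes, g al n and g+ al+ n+, are the parental types, so the F1 was g al n / g+ al+ n+.
The two rarest classes, g+ al n and g al+ n+, are the double crossovers. Comparing them with the parentals, only the g allele has switched, so g is the middle locus and the order is al – g – n.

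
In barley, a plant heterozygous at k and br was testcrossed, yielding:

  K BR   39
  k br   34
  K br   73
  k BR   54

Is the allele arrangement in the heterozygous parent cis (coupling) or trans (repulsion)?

The two most frequent classes are K br (73) and k BR (54); these are the parental (non-recombinant) types.
So the F1 carried K br on one chromosome and k BR on the other — the recessive alleles are on opposite chromosomes (trans / repulsion).

trans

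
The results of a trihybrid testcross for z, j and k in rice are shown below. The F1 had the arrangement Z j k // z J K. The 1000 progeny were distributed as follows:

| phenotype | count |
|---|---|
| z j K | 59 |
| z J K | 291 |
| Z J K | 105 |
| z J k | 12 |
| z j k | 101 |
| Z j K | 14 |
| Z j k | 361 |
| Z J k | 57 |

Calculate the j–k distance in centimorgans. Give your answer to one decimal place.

14.2 centimorgans

The two rarest classes, Z j K and z J k, are the double crossovers. Comparing them with the parentals, only the k allele has switched, so k is the middle locus and the order is j – k – z.
Crossovers in the j–k interval produce the single-crossover classes Z J k and z j K (57 + 59 = 116) plus the double crossovers (26).
RF(j–k) = (116 + 26) / 1000 = 142/1000 = 0.1420 → 14.2 centimorgans.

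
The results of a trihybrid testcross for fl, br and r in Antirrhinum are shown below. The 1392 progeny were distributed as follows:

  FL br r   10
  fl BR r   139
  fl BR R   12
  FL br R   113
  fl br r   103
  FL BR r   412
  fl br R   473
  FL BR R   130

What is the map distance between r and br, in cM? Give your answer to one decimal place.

The two most frequent reciprocal classes, FL BR r and fl br R, are the parental types, so the F1 was FL BR r / fl br R.
The two rarest classes, FL br r and fl BR R, are the double crossovers. Comparing them with the parentals, only the br allele has switched, so br is the middle locus and the order is r – br – fl.
Crossovers in the r–br interval produce the single-crossover classes FL BR R and fl br r (130 + 103 = 233) plus the double crossovers (22).
RF(r–br) = (233 + 22) / 1392 = 255/1392 = 0.1832 → 18.3 cM.

18.3 cM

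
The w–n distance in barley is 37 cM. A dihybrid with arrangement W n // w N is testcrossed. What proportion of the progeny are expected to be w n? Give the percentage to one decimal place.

A map distance of 37 cM corresponds to a recombination frequency of 0.370.
The F1 is W n / w N, so w n is a recombinant gamete class with expected frequency r/2 = 0.370/2 = 0.1850.
That is 0.1850 = 18.5% of the progeny.

18.5%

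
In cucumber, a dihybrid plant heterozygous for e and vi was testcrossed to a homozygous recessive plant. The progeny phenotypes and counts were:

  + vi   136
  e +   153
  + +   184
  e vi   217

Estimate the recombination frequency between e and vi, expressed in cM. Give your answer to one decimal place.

41.9 cM

The two most frequent classes, + + (184) and e vi (217), are the parental types, so the F1 was + + / e vi.
The recombinant classes are + vi and e +: 136 + 153 = 289.
Recombination frequency = 289/690 = 0.4188 ≈ 41.9%, i.e. 41.9 cM.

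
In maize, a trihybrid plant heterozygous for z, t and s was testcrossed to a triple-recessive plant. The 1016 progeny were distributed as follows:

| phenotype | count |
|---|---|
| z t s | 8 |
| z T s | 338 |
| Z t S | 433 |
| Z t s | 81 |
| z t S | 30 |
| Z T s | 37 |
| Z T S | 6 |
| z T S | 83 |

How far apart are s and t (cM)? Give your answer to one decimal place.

17.5 cM

The two most frequent reciprocal classes, z T s and Z t S, are the parental types, so the F1 was z T s / Z t S.
The two rarest classes, z t s and Z T S, are the double crossovers. Comparing them with the parentals, only the t allele has switched, so t is the middle locus and the order is z – t – s.
Crossovers in the t–s interval produce the single-crossover classes z T S and Z t s (83 + 81 = 164) plus the double crossovers (14).
RF(t–s) = (164 + 14) / 1016 = 178/1016 = 0.1752 → 17.5 cM.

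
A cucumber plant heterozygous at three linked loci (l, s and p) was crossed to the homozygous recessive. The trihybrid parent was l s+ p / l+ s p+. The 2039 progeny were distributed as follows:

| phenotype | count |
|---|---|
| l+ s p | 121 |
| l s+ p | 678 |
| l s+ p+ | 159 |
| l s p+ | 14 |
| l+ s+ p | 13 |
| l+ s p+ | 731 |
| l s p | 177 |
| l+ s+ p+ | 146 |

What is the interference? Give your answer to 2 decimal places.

0.49

The two rarest classes, l+ s+ p and l s p+, are the double crossovers. Comparing them with the parentals, only the l allele has switched, so l is the middle locus and the order is s – l – p.
s–l: (323 + 27)/2039 = 0.1717; l–p: (280 + 27)/2039 = 0.1506.
Expected DCO frequency = 0.1717 × 0.1506 ≈ 0.02586; observed = 27/2039 ≈ 0.01324.
Coefficient of coincidence = 0.01324/0.02586 ≈ 0.51; interference = 1 − 0.51 = 0.49.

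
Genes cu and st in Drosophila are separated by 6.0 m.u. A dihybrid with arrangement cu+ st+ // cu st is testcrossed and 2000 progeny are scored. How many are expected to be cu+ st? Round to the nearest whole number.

60

A map distance of 6.0 m.u. corresponds to a recombination frequency of 0.060.
The F1 is cu+ st+ / cu st, so cu+ st is a recombinant gamete class with expected frequency r/2 = 0.060/2 = 0.0300.
Expected number = 0.0300 × 2000 = 60.00 ≈ 60.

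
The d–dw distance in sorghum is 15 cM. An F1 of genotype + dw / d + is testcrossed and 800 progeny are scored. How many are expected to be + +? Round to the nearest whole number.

60

A map distance of 15 cM corresponds to a recombination frequency of 0.150.
The F1 is + dw / d +, so + + is a recombinant gamete class with expected frequency r/2 = 0.150/2 = 0.0750.
Expected number = 0.0750 × 800 = 60.00 ≈ 60.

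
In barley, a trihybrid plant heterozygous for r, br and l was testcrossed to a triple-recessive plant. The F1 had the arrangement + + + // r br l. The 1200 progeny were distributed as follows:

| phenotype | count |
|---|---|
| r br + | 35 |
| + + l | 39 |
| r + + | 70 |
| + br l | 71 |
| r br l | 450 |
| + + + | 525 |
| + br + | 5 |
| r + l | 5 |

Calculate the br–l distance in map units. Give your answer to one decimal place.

The two rarest classes, + br + and r + l, are the double crossovers. Comparing them with the parentals, only the br allele has switched, so br is the middle locus and the order is r – br – l.
Crossovers in the br–l interval produce the single-crossover classes + + l and r br + (39 + 35 = 74) plus the double crossovers (10).
RF(br–l) = (74 + 10) / 1200 = 84/1200 = 0.0700 → 7.0 map units.

7.0 map units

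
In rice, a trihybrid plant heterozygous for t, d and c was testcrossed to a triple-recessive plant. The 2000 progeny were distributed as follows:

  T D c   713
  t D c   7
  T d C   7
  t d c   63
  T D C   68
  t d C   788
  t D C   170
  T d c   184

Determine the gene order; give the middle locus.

The two most frequent reciprocal classes, T D c and t d C, are the parental types, so the F1 was T D c / t d C.
The two rarest classes, t D c and T d C, are the double crossovers. Comparing them with the parentals, only the t allele has switched, so t is the middle locus and the order is d – t – c.

t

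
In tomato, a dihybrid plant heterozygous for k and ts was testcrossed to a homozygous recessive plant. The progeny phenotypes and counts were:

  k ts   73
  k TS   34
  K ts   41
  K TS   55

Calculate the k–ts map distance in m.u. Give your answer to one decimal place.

The two most frequent classes, K TS (55) and k ts (73), are the parental types, so the F1 was K TS / k ts.
The recombinant classes are K ts and k TS: 41 + 34 = 75.
Recombination frequency = 75/203 = 0.3695 ≈ 36.9%, i.e. 36.9 m.u.

36.9 m.u.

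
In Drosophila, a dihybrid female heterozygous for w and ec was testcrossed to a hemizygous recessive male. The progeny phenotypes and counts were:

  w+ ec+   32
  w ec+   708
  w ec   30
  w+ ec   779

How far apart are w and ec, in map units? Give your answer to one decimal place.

The two most frequent classes, w+ ec (779) and w ec+ (708), are the parental types, so the F1 was w+ ec / w ec+.
The recombinant classes are w+ ec+ and w ec: 32 + 30 = 62.
Recombination frequency = 62/1549 = 0.0400 ≈ 4.0%, i.e. 4.0 map units.

4.0 map units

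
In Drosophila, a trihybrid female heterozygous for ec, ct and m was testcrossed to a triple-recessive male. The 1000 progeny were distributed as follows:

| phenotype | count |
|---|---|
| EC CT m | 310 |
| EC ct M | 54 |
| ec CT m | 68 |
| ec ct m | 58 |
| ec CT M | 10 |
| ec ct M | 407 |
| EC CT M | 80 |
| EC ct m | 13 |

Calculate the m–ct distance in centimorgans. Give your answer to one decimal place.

16.1 centimorgans

The two most frequent reciprocal classes, EC CT m and ec ct M, are the parental types, so the F1 was EC CT m / ec ct M.
The two rarest classes, EC ct m and ec CT M, are the double crossovers. Comparing them with the parentals, only the ct allele has switched, so ct is the middle locus and the order is ec – ct – m.
Crossovers in the ct–m interval produce the single-crossover classes EC CT M and ec ct m (80 + 58 = 138) plus the double crossovers (23).
RF(ct–m) = (138 + 23) / 1000 = 161/1000 = 0.1610 → 16.1 centimorgans.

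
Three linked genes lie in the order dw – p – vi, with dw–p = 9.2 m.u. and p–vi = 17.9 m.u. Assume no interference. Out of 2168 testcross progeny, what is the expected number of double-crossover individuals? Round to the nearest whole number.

36

Map distances give recombination frequencies of 0.092 and 0.179 for the two intervals.
With no interference, expected double-crossover frequency = 0.092 × 0.179 = 0.01647.
Expected number = 0.01647 × 2168 = 35.70 ≈ 36.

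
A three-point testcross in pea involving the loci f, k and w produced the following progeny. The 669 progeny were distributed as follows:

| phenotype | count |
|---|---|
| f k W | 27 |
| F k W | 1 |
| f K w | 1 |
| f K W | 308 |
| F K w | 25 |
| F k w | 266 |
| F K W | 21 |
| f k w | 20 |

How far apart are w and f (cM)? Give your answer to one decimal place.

6.4 cM

The two most frequent reciprocal classes, f K W and F k w, are the parental types, so the F1 was f K W / F k w.
The two rarest classes, f K w and F k W, are the double crossovers. Comparing them with the parentals, only the w allele has switched, so w is the middle locus and the order is f – w – k.
Crossovers in the f–w interval produce the single-crossover classes F K W and f k w (21 + 20 = 41) plus the double crossovers (2).
RF(f–w) = (41 + 2) / 669 = 43/669 = 0.0643 → 6.4 cM.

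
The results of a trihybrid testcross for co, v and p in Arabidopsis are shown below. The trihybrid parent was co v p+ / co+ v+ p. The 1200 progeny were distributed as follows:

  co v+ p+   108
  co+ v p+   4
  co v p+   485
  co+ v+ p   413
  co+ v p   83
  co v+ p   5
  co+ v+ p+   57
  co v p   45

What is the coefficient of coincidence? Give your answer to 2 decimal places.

The two rarest classes, co+ v p+ and co v+ p, are the double crossovers. Comparing them with the parentals, only the co allele has switched, so co is the middle locus and the order is v – co – p.
v–co: (191 + 9)/1200 = 0.1667; co–p: (102 + 9)/1200 = 0.0925.
Expected DCO frequency = 0.1667 × 0.0925 ≈ 0.01542; observed = 9/1200 ≈ 0.00750.
Coefficient of coincidence = 0.00750/0.01542 ≈ 0.49.

0.49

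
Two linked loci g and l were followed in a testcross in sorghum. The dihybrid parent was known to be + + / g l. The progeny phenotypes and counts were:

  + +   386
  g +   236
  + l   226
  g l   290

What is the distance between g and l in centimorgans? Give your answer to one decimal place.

The recombinant classes are + l and g +: 226 + 236 = 462.
Recombination frequency = 462/1138 = 0.4060 ≈ 40.6%, i.e. 40.6 centimorgans.

40.6 centimorgans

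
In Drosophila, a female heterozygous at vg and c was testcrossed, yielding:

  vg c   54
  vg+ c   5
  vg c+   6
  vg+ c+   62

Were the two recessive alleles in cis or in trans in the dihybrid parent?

cis

The two most frequent classes are vg+ c+ (62) and vg c (54); these are the parental (non-recombinant) types.
So the F1 carried vg+ c+ on one chromosome and vg c on the other — the recessive alleles are on the same chromosome (cis / coupling).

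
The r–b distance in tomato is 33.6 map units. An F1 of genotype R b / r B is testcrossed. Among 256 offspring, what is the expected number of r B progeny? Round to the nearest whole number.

85

A map distance of 33.6 map units corresponds to a recombination frequency of 0.336.
The F1 is R b / r B, so r B is a parental gamete class with expected frequency (1 − r)/2 = 0.664/2 = 0.3320.
Expected number = 0.3320 × 256 = 84.99 ≈ 85.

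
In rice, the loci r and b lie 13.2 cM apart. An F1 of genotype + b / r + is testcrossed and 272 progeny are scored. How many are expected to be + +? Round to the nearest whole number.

18

A map distance of 13.2 cM corresponds to a recombination frequency of 0.132.
The F1 is + b / r +, so + + is a recombinant gamete class with expected frequency r/2 = 0.132/2 = 0.0660.
Expected number = 0.0660 × 272 = 17.95 ≈ 18.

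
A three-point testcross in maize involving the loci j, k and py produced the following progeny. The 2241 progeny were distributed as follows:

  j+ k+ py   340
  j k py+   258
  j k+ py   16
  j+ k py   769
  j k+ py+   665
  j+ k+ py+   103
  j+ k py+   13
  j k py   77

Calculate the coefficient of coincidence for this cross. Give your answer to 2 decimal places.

0.50

The two most frequent reciprocal classes, j+ k py and j k+ py+, are the parental types, so the F1 was j+ k py / j k+ py+.
The two rarest classes, j+ k py+ and j k+ py, are the double crossovers. Comparing them with the parentals, only the py allele has switched, so py is the middle locus and the order is k – py – j.
k–py: (598 + 29)/2241 = 0.2798; py–j: (180 + 29)/2241 = 0.0933.
Expected DCO frequency = 0.2798 × 0.0933 ≈ 0.02611; observed = 29/2241 ≈ 0.01294.
Coefficient of coincidence = 0.01294/0.02611 ≈ 0.50.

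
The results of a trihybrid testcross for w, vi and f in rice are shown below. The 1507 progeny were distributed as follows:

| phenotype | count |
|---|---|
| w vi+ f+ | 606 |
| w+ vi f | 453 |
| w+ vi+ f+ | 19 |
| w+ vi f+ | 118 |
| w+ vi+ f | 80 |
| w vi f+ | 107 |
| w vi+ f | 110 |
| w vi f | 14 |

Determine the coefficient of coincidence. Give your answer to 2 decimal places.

The two most frequent reciprocal classes, w+ vi f and w vi+ f+, are the parental types, so the F1 was w+ vi f / w vi+ f+.
The two rarest classes, w vi f and w+ vi+ f+, are the double crossovers. Comparing them with the parentals, only the w allele has switched, so w is the middle locus and the order is vi – w – f.
vi–w: (187 + 33)/1507 = 0.1460; w–f: (228 + 33)/1507 = 0.1732.
Expected DCO frequency = 0.1460 × 0.1732 ≈ 0.02529; observed = 33/1507 ≈ 0.02190.
Coefficient of coincidence = 0.02190/0.02529 ≈ 0.87.

0.87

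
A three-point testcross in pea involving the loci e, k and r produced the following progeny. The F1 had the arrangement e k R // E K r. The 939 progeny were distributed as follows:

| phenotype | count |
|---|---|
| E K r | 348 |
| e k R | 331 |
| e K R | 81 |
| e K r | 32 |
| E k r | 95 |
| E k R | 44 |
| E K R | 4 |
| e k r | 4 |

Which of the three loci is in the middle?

The two rarest classes, e k r and E K R, are the double crossovers. Comparing them with the parentals, only the r allele has switched, so r is the middle locus and the order is k – r – e.

r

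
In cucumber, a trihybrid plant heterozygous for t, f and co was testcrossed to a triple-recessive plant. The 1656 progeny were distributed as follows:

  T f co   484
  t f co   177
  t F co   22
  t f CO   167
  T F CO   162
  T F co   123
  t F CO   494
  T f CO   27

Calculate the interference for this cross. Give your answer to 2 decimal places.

0.38

The two most frequent reciprocal classes, t F CO and T f co, are the parental types, so the F1 was t F CO / T f co.
The two rarest classes, t F co and T f CO, are the double crossovers. Comparing them with the parentals, only the co allele has switched, so co is the middle locus and the order is f – co – t.
f–co: (290 + 49)/1656 = 0.2047; co–t: (339 + 49)/1656 = 0.2343.
Expected DCO frequency = 0.2047 × 0.2343 ≈ 0.04796; observed = 49/1656 ≈ 0.02959.
Coefficient of coincidence = 0.02959/0.04796 ≈ 0.62; interference = 1 − 0.62 = 0.38.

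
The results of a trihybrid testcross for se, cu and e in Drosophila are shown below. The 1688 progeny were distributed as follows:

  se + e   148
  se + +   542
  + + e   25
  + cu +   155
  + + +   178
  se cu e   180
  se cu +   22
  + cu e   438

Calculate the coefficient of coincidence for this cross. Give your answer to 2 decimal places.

The two most frequent reciprocal classes, + cu e and se + +, are the parental types, so the F1 was + cu e / se + +.
The two rarest classes, + + e and se cu +, are the double crossovers. Comparing them with the parentals, only the cu allele has switched, so cu is the middle locus and the order is se – cu – e.
se–cu: (358 + 47)/1688 = 0.2399; cu–e: (303 + 47)/1688 = 0.2073.
Expected DCO frequency = 0.2399 × 0.2073 ≈ 0.04973; observed = 47/1688 ≈ 0.02784.
Coefficient of coincidence = 0.02784/0.04973 ≈ 0.56.

0.56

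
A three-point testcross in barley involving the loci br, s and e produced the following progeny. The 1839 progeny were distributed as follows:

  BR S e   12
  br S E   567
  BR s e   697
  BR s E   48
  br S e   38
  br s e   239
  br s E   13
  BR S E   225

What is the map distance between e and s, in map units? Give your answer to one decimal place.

6.0 map units

The two most frequent reciprocal classes, br S E and BR s e, are the parental types, so the F1 was br S E / BR s e.
The two rarest classes, br s E and BR S e, are the double crossovers. Comparing them with the parentals, only the s allele has switched, so s is the middle locus and the order is e – s – br.
Crossovers in the e–s interval produce the single-crossover classes br S e and BR s E (38 + 48 = 86) plus the double crossovers (25).
RF(e–s) = (86 + 25) / 1839 = 111/1839 = 0.0604 → 6.0 map units.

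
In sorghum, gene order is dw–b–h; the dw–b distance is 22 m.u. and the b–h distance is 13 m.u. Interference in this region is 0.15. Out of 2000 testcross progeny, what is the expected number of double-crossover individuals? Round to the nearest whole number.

Map distances give recombination frequencies of 0.220 and 0.130 for the two intervals.
With interference 0.15 (so coincidence = 0.85), expected double-crossover frequency = 0.220 × 0.130 × 0.85 = 0.02431.
Expected number = 0.02431 × 2000 = 48.62 ≈ 49.

49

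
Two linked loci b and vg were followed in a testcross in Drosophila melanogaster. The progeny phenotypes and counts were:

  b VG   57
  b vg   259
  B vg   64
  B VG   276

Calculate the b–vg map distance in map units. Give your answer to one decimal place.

The two most frequent classes, B VG (276) and b vg (259), are the parental types, so the F1 was B VG / b vg.
The recombinant classes are B vg and b VG: 64 + 57 = 121.
Recombination frequency = 121/656 = 0.1845 ≈ 18.4%, i.e. 18.4 map units.

18.4 map units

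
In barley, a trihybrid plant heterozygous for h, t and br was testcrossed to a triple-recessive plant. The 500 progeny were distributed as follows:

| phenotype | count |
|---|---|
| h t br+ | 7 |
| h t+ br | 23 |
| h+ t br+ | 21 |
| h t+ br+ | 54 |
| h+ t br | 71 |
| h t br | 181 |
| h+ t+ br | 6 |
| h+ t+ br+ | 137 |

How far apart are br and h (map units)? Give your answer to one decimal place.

The two most frequent reciprocal classes, h+ t+ br+ and h t br, are the parental types, so the F1 was h+ t+ br+ / h t br.
The two rarest classes, h+ t+ br and h t br+, are the double crossovers. Comparing them with the parentals, only the br allele has switched, so br is the middle locus and the order is t – br – h.
Crossovers in the br–h interval produce the single-crossover classes h t+ br+ and h+ t br (54 + 71 = 125) plus the double crossovers (13).
RF(br–h) = (125 + 13) / 500 = 138/500 = 0.2760 → 27.6 map units.

27.6 map units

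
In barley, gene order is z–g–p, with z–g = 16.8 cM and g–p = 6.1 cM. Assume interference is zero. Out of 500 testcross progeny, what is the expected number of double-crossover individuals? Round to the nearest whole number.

Map distances give recombination frequencies of 0.168 and 0.061 for the two intervals.
With no interference, expected double-crossover frequency = 0.168 × 0.061 = 0.01025.
Expected number = 0.01025 × 500 = 5.12 ≈ 5.

5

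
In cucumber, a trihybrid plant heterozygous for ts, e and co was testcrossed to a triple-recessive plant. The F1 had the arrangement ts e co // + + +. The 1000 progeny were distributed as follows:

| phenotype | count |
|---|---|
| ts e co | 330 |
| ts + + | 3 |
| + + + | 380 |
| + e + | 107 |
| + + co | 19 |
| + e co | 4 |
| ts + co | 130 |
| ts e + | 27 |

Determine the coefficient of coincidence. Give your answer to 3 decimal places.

The two rarest classes, + e co and ts + +, are the double crossovers. Comparing them with the parentals, only the ts allele has switched, so ts is the middle locus and the order is e – ts – co.
e–ts: (237 + 7)/1000 = 0.2440; ts–co: (46 + 7)/1000 = 0.0530.
Expected DCO frequency = 0.2440 × 0.0530 ≈ 0.01293; observed = 7/1000 ≈ 0.00700.
Coefficient of coincidence = 0.00700/0.01293 ≈ 0.541.

0.541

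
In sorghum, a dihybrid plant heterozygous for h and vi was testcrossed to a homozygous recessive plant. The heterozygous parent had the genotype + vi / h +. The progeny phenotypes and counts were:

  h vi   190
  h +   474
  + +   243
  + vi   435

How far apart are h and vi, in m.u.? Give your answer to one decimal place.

The recombinant classes are + + and h vi: 243 + 190 = 433.
Recombination frequency = 433/1342 = 0.3227 ≈ 32.3%, i.e. 32.3 m.u.

32.3 m.u.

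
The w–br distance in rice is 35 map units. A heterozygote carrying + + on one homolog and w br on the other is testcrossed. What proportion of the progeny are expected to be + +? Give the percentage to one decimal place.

A map distance of 35 map units corresponds to a recombination frequency of 0.350.
The F1 is + + / w br, so + + is a parental gamete class with expected frequency (1 − r)/2 = 0.650/2 = 0.3250.
That is 0.3250 = 32.5% of the progeny.

32.5%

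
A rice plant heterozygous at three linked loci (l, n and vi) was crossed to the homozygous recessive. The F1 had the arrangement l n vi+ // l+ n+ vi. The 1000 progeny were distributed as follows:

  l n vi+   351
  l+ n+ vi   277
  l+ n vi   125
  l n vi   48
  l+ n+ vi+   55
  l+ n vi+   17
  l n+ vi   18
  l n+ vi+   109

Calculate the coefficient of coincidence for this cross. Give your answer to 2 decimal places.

The two rarest classes, l+ n vi+ and l n+ vi, are the double crossovers. Comparing them with the parentals, only the l allele has switched, so l is the middle locus and the order is vi – l – n.
vi–l: (103 + 35)/1000 = 0.1380; l–n: (234 + 35)/1000 = 0.2690.
Expected DCO frequency = 0.1380 × 0.2690 ≈ 0.03712; observed = 35/1000 ≈ 0.03500.
Coefficient of coincidence = 0.03500/0.03712 ≈ 0.94.

0.94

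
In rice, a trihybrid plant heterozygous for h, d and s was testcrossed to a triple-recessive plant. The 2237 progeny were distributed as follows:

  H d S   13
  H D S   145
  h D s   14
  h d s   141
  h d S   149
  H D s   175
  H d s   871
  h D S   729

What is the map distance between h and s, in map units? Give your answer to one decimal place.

The two most frequent reciprocal classes, H d s and h D S, are the parental types, so the F1 was H d s / h D S.
The two rarest classes, H d S and h D s, are the double crossovers. Comparing them with the parentals, only the s allele has switched, so s is the middle locus and the order is d – s – h.
Crossovers in the s–h interval produce the single-crossover classes h d s and H D S (141 + 145 = 286) plus the double crossovers (27).
RF(s–h) = (286 + 27) / 2237 = 313/2237 = 0.1399 → 14.0 map units.

14.0 map units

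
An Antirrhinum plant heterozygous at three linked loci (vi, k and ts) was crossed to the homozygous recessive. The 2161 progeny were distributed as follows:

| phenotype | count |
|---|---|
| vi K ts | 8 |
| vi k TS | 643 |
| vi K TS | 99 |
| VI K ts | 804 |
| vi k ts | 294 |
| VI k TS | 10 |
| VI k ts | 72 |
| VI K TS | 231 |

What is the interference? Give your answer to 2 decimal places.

The two most frequent reciprocal classes, VI K ts and vi k TS, are the parental types, so the F1 was VI K ts / vi k TS.
The two rarest classes, vi K ts and VI k TS, are the double crossovers. Comparing them with the parentals, only the vi allele has switched, so vi is the middle locus and the order is ts – vi – k.
ts–vi: (525 + 18)/2161 = 0.2513; vi–k: (171 + 18)/2161 = 0.0875.
Expected DCO frequency = 0.2513 × 0.0875 ≈ 0.02199; observed = 18/2161 ≈ 0.00833.
Coefficient of coincidence = 0.00833/0.02199 ≈ 0.38; interference = 1 − 0.38 = 0.62.

0.62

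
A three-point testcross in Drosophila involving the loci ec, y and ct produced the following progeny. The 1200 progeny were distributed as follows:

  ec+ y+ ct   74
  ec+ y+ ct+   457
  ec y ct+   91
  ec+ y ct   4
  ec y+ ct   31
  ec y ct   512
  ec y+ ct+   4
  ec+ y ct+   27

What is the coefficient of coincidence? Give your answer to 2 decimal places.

0.84

The two most frequent reciprocal classes, ec+ y+ ct+ and ec y ct, are the parental types, so the F1 was ec+ y+ ct+ / ec y ct.
The two rarest classes, ec y+ ct+ and ec+ y ct, are the double crossovers. Comparing them with the parentals, only the ec allele has switched, so ec is the middle locus and the order is y – ec – ct.
y–ec: (58 + 8)/1200 = 0.0550; ec–ct: (165 + 8)/1200 = 0.1442.
Expected DCO frequency = 0.0550 × 0.1442 ≈ 0.00793; observed = 8/1200 ≈ 0.00667.
Coefficient of coincidence = 0.00667/0.00793 ≈ 0.84.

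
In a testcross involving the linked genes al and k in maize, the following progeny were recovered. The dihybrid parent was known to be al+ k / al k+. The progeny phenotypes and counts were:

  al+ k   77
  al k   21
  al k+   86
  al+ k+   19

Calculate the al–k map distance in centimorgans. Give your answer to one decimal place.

The recombinant classes are al+ k+ and al k: 19 + 21 = 40.
Recombination frequency = 40/203 = 0.1970 ≈ 19.7%, i.e. 19.7 centimorgans.

19.7 centimorgans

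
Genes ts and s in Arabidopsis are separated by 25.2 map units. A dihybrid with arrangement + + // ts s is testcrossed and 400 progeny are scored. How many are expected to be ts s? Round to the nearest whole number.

A map distance of 25.2 map units corresponds to a recombination frequency of 0.252.
The F1 is + + / ts s, so ts s is a parental gamete class with expected frequency (1 − r)/2 = 0.748/2 = 0.3740.
Expected number = 0.3740 × 400 = 149.60 ≈ 150.

150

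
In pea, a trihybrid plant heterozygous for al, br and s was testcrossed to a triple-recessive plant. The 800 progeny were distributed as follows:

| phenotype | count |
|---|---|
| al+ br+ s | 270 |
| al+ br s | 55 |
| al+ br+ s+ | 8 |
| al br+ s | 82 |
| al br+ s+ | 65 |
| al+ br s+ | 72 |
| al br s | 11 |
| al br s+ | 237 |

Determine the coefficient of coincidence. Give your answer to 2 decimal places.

0.63

The two most frequent reciprocal classes, al br s+ and al+ br+ s, are the parental types, so the F1 was al br s+ / al+ br+ s.
The two rarest classes, al br s and al+ br+ s+, are the double crossovers. Comparing them with the parentals, only the s allele has switched, so s is the middle locus and the order is br – s – al.
br–s: (120 + 19)/800 = 0.1737; s–al: (154 + 19)/800 = 0.2162.
Expected DCO frequency = 0.1737 × 0.2162 ≈ 0.03755; observed = 19/800 ≈ 0.02375.
Coefficient of coincidence = 0.02375/0.03755 ≈ 0.63.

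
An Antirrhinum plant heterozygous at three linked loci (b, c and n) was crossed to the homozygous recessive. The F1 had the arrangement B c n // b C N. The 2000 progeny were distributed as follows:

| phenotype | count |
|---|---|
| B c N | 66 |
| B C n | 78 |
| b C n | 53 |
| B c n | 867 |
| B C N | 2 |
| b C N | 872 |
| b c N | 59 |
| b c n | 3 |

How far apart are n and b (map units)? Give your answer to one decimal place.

6.2 map units

The two rarest classes, b c n and B C N, are the double crossovers. Comparing them with the parentals, only the b allele has switched, so b is the middle locus and the order is n – b – c.
Crossovers in the n–b interval produce the single-crossover classes B c N and b C n (66 + 53 = 119) plus the double crossovers (5).
RF(n–b) = (119 + 5) / 2000 = 124/2000 = 0.0620 → 6.2 map units.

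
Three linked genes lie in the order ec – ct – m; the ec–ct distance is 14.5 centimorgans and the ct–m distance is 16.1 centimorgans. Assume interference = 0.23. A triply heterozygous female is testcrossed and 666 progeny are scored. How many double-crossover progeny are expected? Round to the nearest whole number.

12

Map distances give recombination frequencies of 0.145 and 0.161 for the two intervals.
With interference 0.23 (so coincidence = 0.77), expected double-crossover frequency = 0.145 × 0.161 × 0.77 = 0.01798.
Expected number = 0.01798 × 666 = 11.97 ≈ 12.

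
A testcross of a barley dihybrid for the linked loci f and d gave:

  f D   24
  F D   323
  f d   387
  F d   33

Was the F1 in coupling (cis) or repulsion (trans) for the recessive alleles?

The two most frequent classes are F D (323) and f d (387); these are the parental (non-recombinant) types.
So the F1 carried F D on one chromosome and f d on the other — the recessive alleles are on the same chromosome (cis / coupling).

cis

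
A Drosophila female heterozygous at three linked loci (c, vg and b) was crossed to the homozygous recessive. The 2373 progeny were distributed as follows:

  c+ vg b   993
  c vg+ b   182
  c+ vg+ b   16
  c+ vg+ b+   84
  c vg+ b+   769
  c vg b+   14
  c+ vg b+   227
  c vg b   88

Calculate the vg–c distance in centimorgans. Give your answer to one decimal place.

The two most frequent reciprocal classes, c vg+ b+ and c+ vg b, are the parental types, so the F1 was c vg+ b+ / c+ vg b.
The two rarest classes, c vg b+ and c+ vg+ b, are the double crossovers. Comparing them with the parentals, only the vg allele has switched, so vg is the middle locus and the order is b – vg – c.
Crossovers in the vg–c interval produce the single-crossover classes c+ vg+ b+ and c vg b (84 + 88 = 172) plus the double crossovers (30).
RF(vg–c) = (172 + 30) / 2373 = 202/2373 = 0.0851 → 8.5 centimorgans.

8.5 centimorgans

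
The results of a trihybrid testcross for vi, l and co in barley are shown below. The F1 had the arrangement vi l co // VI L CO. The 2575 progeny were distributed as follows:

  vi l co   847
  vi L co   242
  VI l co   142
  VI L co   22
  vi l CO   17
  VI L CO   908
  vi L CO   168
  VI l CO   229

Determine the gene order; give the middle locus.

The two rarest classes, vi l CO and VI L co, are the double crossovers. Comparing them with the parentals, only the co allele has switched, so co is the middle locus and the order is l – co – vi.

co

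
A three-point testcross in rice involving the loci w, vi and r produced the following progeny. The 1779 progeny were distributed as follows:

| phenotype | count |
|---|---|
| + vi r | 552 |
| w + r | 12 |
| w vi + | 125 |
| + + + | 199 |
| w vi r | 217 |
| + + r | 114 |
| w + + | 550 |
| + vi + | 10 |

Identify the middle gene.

The two most frequent reciprocal classes, + vi r and w + +, are the parental types, so the F1 was + vi r / w + +.
The two rarest classes, + vi + and w + r, are the double crossovers. Comparing them with the parentals, only the r allele has switched, so r is the middle locus and the order is w – r – vi.

r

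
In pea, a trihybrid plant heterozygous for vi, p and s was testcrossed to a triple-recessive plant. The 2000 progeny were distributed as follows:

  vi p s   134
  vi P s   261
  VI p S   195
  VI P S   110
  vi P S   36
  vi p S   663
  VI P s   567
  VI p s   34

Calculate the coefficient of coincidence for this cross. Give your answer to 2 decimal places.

The two most frequent reciprocal classes, vi p S and VI P s, are the parental types, so the F1 was vi p S / VI P s.
The two rarest classes, vi P S and VI p s, are the double crossovers. Comparing them with the parentals, only the p allele has switched, so p is the middle locus and the order is vi – p – s.
vi–p: (456 + 70)/2000 = 0.2630; p–s: (244 + 70)/2000 = 0.1570.
Expected DCO frequency = 0.2630 × 0.1570 ≈ 0.04129; observed = 70/2000 ≈ 0.03500.
Coefficient of coincidence = 0.03500/0.04129 ≈ 0.85.

0.85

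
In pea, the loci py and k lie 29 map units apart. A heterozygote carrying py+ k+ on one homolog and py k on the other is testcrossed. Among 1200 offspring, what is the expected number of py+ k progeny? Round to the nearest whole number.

A map distance of 29 map units corresponds to a recombination frequency of 0.290.
The F1 is py+ k+ / py k, so py+ k is a recombinant gamete class with expected frequency r/2 = 0.290/2 = 0.1450.
Expected number = 0.1450 × 1200 = 174.00 ≈ 174.

174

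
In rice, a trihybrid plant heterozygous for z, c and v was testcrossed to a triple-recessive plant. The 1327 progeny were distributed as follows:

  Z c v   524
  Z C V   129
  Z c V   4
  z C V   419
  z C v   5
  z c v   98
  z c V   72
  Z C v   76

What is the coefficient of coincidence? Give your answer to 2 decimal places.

The two most frequent reciprocal classes, Z c v and z C V, are the parental types, so the F1 was Z c v / z C V.
The two rarest classes, Z c V and z C v, are the double crossovers. Comparing them with the parentals, only the v allele has switched, so v is the middle locus and the order is c – v – z.
c–v: (148 + 9)/1327 = 0.1183; v–z: (227 + 9)/1327 = 0.1778.
Expected DCO frequency = 0.1183 × 0.1778 ≈ 0.02103; observed = 9/1327 ≈ 0.00678.
Coefficient of coincidence = 0.00678/0.02103 ≈ 0.32.

0.32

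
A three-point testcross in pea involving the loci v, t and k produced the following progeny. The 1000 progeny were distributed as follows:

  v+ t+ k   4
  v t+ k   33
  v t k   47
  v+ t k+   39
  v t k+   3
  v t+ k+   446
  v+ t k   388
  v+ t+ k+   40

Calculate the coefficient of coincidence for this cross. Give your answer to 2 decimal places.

0.94

The two most frequent reciprocal classes, v t+ k+ and v+ t k, are the parental types, so the F1 was v t+ k+ / v+ t k.
The two rarest classes, v t k+ and v+ t+ k, are the double crossovers. Comparing them with the parentals, only the t allele has switched, so t is the middle locus and the order is k – t – v.
k–t: (72 + 7)/1000 = 0.0790; t–v: (87 + 7)/1000 = 0.0940.
Expected DCO frequency = 0.0790 × 0.0940 ≈ 0.00743; observed = 7/1000 ≈ 0.00700.
Coefficient of coincidence = 0.00700/0.00743 ≈ 0.94.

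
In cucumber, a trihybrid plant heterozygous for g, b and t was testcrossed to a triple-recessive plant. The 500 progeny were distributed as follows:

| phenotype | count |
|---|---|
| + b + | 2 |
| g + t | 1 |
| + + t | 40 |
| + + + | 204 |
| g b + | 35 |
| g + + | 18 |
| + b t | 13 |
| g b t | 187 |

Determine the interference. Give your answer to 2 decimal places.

0.43

The two most frequent reciprocal classes, + + + and g b t, are the parental types, so the F1 was + + + / g b t.
The two rarest classes, + b + and g + t, are the double crossovers. Comparing them with the parentals, only the b allele has switched, so b is the middle locus and the order is t – b – g.
t–b: (75 + 3)/500 = 0.1560; b–g: (31 + 3)/500 = 0.0680.
Expected DCO frequency = 0.1560 × 0.0680 ≈ 0.01061; observed = 3/500 ≈ 0.00600.
Coefficient of coincidence = 0.00600/0.01061 ≈ 0.57; interference = 1 − 0.57 = 0.43.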